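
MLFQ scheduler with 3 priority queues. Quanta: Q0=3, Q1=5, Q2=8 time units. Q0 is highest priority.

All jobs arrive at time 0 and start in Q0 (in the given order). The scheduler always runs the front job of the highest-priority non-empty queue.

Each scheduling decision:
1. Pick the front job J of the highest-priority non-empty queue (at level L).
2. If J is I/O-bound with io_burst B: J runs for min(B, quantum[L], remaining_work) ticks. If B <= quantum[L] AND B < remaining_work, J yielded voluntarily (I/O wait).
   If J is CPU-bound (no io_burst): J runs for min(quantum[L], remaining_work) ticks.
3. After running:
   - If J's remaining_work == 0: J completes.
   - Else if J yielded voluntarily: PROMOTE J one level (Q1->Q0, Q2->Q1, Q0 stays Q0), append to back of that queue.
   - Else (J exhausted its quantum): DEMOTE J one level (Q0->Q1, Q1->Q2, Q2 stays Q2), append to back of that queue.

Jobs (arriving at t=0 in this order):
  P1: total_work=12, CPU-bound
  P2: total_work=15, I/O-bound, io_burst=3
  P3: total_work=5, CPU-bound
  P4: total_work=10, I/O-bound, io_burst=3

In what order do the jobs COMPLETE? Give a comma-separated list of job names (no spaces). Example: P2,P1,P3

t=0-3: P1@Q0 runs 3, rem=9, quantum used, demote→Q1. Q0=[P2,P3,P4] Q1=[P1] Q2=[]
t=3-6: P2@Q0 runs 3, rem=12, I/O yield, promote→Q0. Q0=[P3,P4,P2] Q1=[P1] Q2=[]
t=6-9: P3@Q0 runs 3, rem=2, quantum used, demote→Q1. Q0=[P4,P2] Q1=[P1,P3] Q2=[]
t=9-12: P4@Q0 runs 3, rem=7, I/O yield, promote→Q0. Q0=[P2,P4] Q1=[P1,P3] Q2=[]
t=12-15: P2@Q0 runs 3, rem=9, I/O yield, promote→Q0. Q0=[P4,P2] Q1=[P1,P3] Q2=[]
t=15-18: P4@Q0 runs 3, rem=4, I/O yield, promote→Q0. Q0=[P2,P4] Q1=[P1,P3] Q2=[]
t=18-21: P2@Q0 runs 3, rem=6, I/O yield, promote→Q0. Q0=[P4,P2] Q1=[P1,P3] Q2=[]
t=21-24: P4@Q0 runs 3, rem=1, I/O yield, promote→Q0. Q0=[P2,P4] Q1=[P1,P3] Q2=[]
t=24-27: P2@Q0 runs 3, rem=3, I/O yield, promote→Q0. Q0=[P4,P2] Q1=[P1,P3] Q2=[]
t=27-28: P4@Q0 runs 1, rem=0, completes. Q0=[P2] Q1=[P1,P3] Q2=[]
t=28-31: P2@Q0 runs 3, rem=0, completes. Q0=[] Q1=[P1,P3] Q2=[]
t=31-36: P1@Q1 runs 5, rem=4, quantum used, demote→Q2. Q0=[] Q1=[P3] Q2=[P1]
t=36-38: P3@Q1 runs 2, rem=0, completes. Q0=[] Q1=[] Q2=[P1]
t=38-42: P1@Q2 runs 4, rem=0, completes. Q0=[] Q1=[] Q2=[]

Answer: P4,P2,P3,P1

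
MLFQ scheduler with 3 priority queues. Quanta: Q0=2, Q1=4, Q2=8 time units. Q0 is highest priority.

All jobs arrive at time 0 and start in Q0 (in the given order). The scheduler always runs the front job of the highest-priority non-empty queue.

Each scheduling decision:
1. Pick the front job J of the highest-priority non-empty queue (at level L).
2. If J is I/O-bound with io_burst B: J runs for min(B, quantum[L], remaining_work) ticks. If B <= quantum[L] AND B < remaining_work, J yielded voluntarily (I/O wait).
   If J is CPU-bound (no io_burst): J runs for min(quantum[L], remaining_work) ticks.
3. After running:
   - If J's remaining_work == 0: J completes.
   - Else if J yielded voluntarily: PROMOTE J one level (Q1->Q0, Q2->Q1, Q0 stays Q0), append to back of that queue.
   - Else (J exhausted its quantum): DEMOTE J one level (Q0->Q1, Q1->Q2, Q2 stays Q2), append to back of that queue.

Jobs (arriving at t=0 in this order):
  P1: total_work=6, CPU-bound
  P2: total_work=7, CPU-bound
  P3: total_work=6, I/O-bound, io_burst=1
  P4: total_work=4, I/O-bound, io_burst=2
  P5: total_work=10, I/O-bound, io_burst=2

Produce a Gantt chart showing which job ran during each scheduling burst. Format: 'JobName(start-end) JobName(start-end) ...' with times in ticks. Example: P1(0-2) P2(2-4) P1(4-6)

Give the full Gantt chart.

Answer: P1(0-2) P2(2-4) P3(4-5) P4(5-7) P5(7-9) P3(9-10) P4(10-12) P5(12-14) P3(14-15) P5(15-17) P3(17-18) P5(18-20) P3(20-21) P5(21-23) P3(23-24) P1(24-28) P2(28-32) P2(32-33)

Derivation:
t=0-2: P1@Q0 runs 2, rem=4, quantum used, demote→Q1. Q0=[P2,P3,P4,P5] Q1=[P1] Q2=[]
t=2-4: P2@Q0 runs 2, rem=5, quantum used, demote→Q1. Q0=[P3,P4,P5] Q1=[P1,P2] Q2=[]
t=4-5: P3@Q0 runs 1, rem=5, I/O yield, promote→Q0. Q0=[P4,P5,P3] Q1=[P1,P2] Q2=[]
t=5-7: P4@Q0 runs 2, rem=2, I/O yield, promote→Q0. Q0=[P5,P3,P4] Q1=[P1,P2] Q2=[]
t=7-9: P5@Q0 runs 2, rem=8, I/O yield, promote→Q0. Q0=[P3,P4,P5] Q1=[P1,P2] Q2=[]
t=9-10: P3@Q0 runs 1, rem=4, I/O yield, promote→Q0. Q0=[P4,P5,P3] Q1=[P1,P2] Q2=[]
t=10-12: P4@Q0 runs 2, rem=0, completes. Q0=[P5,P3] Q1=[P1,P2] Q2=[]
t=12-14: P5@Q0 runs 2, rem=6, I/O yield, promote→Q0. Q0=[P3,P5] Q1=[P1,P2] Q2=[]
t=14-15: P3@Q0 runs 1, rem=3, I/O yield, promote→Q0. Q0=[P5,P3] Q1=[P1,P2] Q2=[]
t=15-17: P5@Q0 runs 2, rem=4, I/O yield, promote→Q0. Q0=[P3,P5] Q1=[P1,P2] Q2=[]
t=17-18: P3@Q0 runs 1, rem=2, I/O yield, promote→Q0. Q0=[P5,P3] Q1=[P1,P2] Q2=[]
t=18-20: P5@Q0 runs 2, rem=2, I/O yield, promote→Q0. Q0=[P3,P5] Q1=[P1,P2] Q2=[]
t=20-21: P3@Q0 runs 1, rem=1, I/O yield, promote→Q0. Q0=[P5,P3] Q1=[P1,P2] Q2=[]
t=21-23: P5@Q0 runs 2, rem=0, completes. Q0=[P3] Q1=[P1,P2] Q2=[]
t=23-24: P3@Q0 runs 1, rem=0, completes. Q0=[] Q1=[P1,P2] Q2=[]
t=24-28: P1@Q1 runs 4, rem=0, completes. Q0=[] Q1=[P2] Q2=[]
t=28-32: P2@Q1 runs 4, rem=1, quantum used, demote→Q2. Q0=[] Q1=[] Q2=[P2]
t=32-33: P2@Q2 runs 1, rem=0, completes. Q0=[] Q1=[] Q2=[]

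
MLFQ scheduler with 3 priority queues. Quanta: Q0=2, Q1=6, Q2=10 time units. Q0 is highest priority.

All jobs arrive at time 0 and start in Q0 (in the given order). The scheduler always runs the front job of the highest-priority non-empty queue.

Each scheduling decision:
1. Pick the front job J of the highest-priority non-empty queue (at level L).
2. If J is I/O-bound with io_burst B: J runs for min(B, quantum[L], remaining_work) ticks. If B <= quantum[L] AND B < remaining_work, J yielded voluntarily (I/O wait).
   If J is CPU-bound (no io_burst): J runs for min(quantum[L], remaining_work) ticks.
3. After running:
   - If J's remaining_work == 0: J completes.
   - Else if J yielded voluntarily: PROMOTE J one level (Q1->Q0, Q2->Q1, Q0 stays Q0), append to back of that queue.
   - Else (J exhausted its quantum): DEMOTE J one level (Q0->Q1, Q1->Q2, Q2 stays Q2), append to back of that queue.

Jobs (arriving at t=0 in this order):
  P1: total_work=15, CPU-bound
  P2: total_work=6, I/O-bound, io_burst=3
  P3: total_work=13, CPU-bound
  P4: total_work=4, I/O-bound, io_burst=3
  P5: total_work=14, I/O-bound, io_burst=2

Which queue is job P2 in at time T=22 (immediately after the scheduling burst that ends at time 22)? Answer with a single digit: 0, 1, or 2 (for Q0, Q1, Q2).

Answer: 1

Derivation:
t=0-2: P1@Q0 runs 2, rem=13, quantum used, demote→Q1. Q0=[P2,P3,P4,P5] Q1=[P1] Q2=[]
t=2-4: P2@Q0 runs 2, rem=4, quantum used, demote→Q1. Q0=[P3,P4,P5] Q1=[P1,P2] Q2=[]
t=4-6: P3@Q0 runs 2, rem=11, quantum used, demote→Q1. Q0=[P4,P5] Q1=[P1,P2,P3] Q2=[]
t=6-8: P4@Q0 runs 2, rem=2, quantum used, demote→Q1. Q0=[P5] Q1=[P1,P2,P3,P4] Q2=[]
t=8-10: P5@Q0 runs 2, rem=12, I/O yield, promote→Q0. Q0=[P5] Q1=[P1,P2,P3,P4] Q2=[]
t=10-12: P5@Q0 runs 2, rem=10, I/O yield, promote→Q0. Q0=[P5] Q1=[P1,P2,P3,P4] Q2=[]
t=12-14: P5@Q0 runs 2, rem=8, I/O yield, promote→Q0. Q0=[P5] Q1=[P1,P2,P3,P4] Q2=[]
t=14-16: P5@Q0 runs 2, rem=6, I/O yield, promote→Q0. Q0=[P5] Q1=[P1,P2,P3,P4] Q2=[]
t=16-18: P5@Q0 runs 2, rem=4, I/O yield, promote→Q0. Q0=[P5] Q1=[P1,P2,P3,P4] Q2=[]
t=18-20: P5@Q0 runs 2, rem=2, I/O yield, promote→Q0. Q0=[P5] Q1=[P1,P2,P3,P4] Q2=[]
t=20-22: P5@Q0 runs 2, rem=0, completes. Q0=[] Q1=[P1,P2,P3,P4] Q2=[]
t=22-28: P1@Q1 runs 6, rem=7, quantum used, demote→Q2. Q0=[] Q1=[P2,P3,P4] Q2=[P1]
t=28-31: P2@Q1 runs 3, rem=1, I/O yield, promote→Q0. Q0=[P2] Q1=[P3,P4] Q2=[P1]
t=31-32: P2@Q0 runs 1, rem=0, completes. Q0=[] Q1=[P3,P4] Q2=[P1]
t=32-38: P3@Q1 runs 6, rem=5, quantum used, demote→Q2. Q0=[] Q1=[P4] Q2=[P1,P3]
t=38-40: P4@Q1 runs 2, rem=0, completes. Q0=[] Q1=[] Q2=[P1,P3]
t=40-47: P1@Q2 runs 7, rem=0, completes. Q0=[] Q1=[] Q2=[P3]
t=47-52: P3@Q2 runs 5, rem=0, completes. Q0=[] Q1=[] Q2=[]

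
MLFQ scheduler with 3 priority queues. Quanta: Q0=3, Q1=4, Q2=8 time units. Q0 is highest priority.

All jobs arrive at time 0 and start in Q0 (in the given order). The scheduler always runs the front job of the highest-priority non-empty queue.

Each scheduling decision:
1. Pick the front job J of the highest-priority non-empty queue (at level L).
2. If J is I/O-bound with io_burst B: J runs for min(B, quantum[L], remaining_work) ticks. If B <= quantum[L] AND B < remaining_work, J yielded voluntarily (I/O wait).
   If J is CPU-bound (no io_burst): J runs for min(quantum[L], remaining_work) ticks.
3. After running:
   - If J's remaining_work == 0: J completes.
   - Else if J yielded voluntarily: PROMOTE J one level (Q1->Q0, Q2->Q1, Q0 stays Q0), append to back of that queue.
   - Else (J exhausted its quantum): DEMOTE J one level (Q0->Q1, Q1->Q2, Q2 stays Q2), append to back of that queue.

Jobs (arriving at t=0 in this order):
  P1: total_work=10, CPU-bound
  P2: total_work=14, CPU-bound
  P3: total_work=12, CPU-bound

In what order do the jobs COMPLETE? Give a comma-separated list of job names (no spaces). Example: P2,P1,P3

Answer: P1,P2,P3

Derivation:
t=0-3: P1@Q0 runs 3, rem=7, quantum used, demote→Q1. Q0=[P2,P3] Q1=[P1] Q2=[]
t=3-6: P2@Q0 runs 3, rem=11, quantum used, demote→Q1. Q0=[P3] Q1=[P1,P2] Q2=[]
t=6-9: P3@Q0 runs 3, rem=9, quantum used, demote→Q1. Q0=[] Q1=[P1,P2,P3] Q2=[]
t=9-13: P1@Q1 runs 4, rem=3, quantum used, demote→Q2. Q0=[] Q1=[P2,P3] Q2=[P1]
t=13-17: P2@Q1 runs 4, rem=7, quantum used, demote→Q2. Q0=[] Q1=[P3] Q2=[P1,P2]
t=17-21: P3@Q1 runs 4, rem=5, quantum used, demote→Q2. Q0=[] Q1=[] Q2=[P1,P2,P3]
t=21-24: P1@Q2 runs 3, rem=0, completes. Q0=[] Q1=[] Q2=[P2,P3]
t=24-31: P2@Q2 runs 7, rem=0, completes. Q0=[] Q1=[] Q2=[P3]
t=31-36: P3@Q2 runs 5, rem=0, completes. Q0=[] Q1=[] Q2=[]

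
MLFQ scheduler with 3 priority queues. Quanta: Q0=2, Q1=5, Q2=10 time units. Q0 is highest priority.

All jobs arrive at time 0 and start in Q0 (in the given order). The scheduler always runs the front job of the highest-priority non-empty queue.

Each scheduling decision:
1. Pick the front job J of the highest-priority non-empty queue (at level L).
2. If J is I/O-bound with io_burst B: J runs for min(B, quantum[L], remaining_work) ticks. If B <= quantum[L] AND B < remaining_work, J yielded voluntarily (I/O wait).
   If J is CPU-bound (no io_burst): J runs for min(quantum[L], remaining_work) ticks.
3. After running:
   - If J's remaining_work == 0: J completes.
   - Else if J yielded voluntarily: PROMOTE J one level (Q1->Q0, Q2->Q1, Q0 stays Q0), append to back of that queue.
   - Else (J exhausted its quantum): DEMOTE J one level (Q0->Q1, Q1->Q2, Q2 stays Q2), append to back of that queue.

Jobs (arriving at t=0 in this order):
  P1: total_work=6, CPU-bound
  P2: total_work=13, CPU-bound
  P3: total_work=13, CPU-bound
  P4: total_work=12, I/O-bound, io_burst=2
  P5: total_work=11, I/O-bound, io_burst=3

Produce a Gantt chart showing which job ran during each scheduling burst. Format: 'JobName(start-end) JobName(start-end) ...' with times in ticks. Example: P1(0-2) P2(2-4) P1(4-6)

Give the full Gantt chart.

t=0-2: P1@Q0 runs 2, rem=4, quantum used, demote→Q1. Q0=[P2,P3,P4,P5] Q1=[P1] Q2=[]
t=2-4: P2@Q0 runs 2, rem=11, quantum used, demote→Q1. Q0=[P3,P4,P5] Q1=[P1,P2] Q2=[]
t=4-6: P3@Q0 runs 2, rem=11, quantum used, demote→Q1. Q0=[P4,P5] Q1=[P1,P2,P3] Q2=[]
t=6-8: P4@Q0 runs 2, rem=10, I/O yield, promote→Q0. Q0=[P5,P4] Q1=[P1,P2,P3] Q2=[]
t=8-10: P5@Q0 runs 2, rem=9, quantum used, demote→Q1. Q0=[P4] Q1=[P1,P2,P3,P5] Q2=[]
t=10-12: P4@Q0 runs 2, rem=8, I/O yield, promote→Q0. Q0=[P4] Q1=[P1,P2,P3,P5] Q2=[]
t=12-14: P4@Q0 runs 2, rem=6, I/O yield, promote→Q0. Q0=[P4] Q1=[P1,P2,P3,P5] Q2=[]
t=14-16: P4@Q0 runs 2, rem=4, I/O yield, promote→Q0. Q0=[P4] Q1=[P1,P2,P3,P5] Q2=[]
t=16-18: P4@Q0 runs 2, rem=2, I/O yield, promote→Q0. Q0=[P4] Q1=[P1,P2,P3,P5] Q2=[]
t=18-20: P4@Q0 runs 2, rem=0, completes. Q0=[] Q1=[P1,P2,P3,P5] Q2=[]
t=20-24: P1@Q1 runs 4, rem=0, completes. Q0=[] Q1=[P2,P3,P5] Q2=[]
t=24-29: P2@Q1 runs 5, rem=6, quantum used, demote→Q2. Q0=[] Q1=[P3,P5] Q2=[P2]
t=29-34: P3@Q1 runs 5, rem=6, quantum used, demote→Q2. Q0=[] Q1=[P5] Q2=[P2,P3]
t=34-37: P5@Q1 runs 3, rem=6, I/O yield, promote→Q0. Q0=[P5] Q1=[] Q2=[P2,P3]
t=37-39: P5@Q0 runs 2, rem=4, quantum used, demote→Q1. Q0=[] Q1=[P5] Q2=[P2,P3]
t=39-42: P5@Q1 runs 3, rem=1, I/O yield, promote→Q0. Q0=[P5] Q1=[] Q2=[P2,P3]
t=42-43: P5@Q0 runs 1, rem=0, completes. Q0=[] Q1=[] Q2=[P2,P3]
t=43-49: P2@Q2 runs 6, rem=0, completes. Q0=[] Q1=[] Q2=[P3]
t=49-55: P3@Q2 runs 6, rem=0, completes. Q0=[] Q1=[] Q2=[]

Answer: P1(0-2) P2(2-4) P3(4-6) P4(6-8) P5(8-10) P4(10-12) P4(12-14) P4(14-16) P4(16-18) P4(18-20) P1(20-24) P2(24-29) P3(29-34) P5(34-37) P5(37-39) P5(39-42) P5(42-43) P2(43-49) P3(49-55)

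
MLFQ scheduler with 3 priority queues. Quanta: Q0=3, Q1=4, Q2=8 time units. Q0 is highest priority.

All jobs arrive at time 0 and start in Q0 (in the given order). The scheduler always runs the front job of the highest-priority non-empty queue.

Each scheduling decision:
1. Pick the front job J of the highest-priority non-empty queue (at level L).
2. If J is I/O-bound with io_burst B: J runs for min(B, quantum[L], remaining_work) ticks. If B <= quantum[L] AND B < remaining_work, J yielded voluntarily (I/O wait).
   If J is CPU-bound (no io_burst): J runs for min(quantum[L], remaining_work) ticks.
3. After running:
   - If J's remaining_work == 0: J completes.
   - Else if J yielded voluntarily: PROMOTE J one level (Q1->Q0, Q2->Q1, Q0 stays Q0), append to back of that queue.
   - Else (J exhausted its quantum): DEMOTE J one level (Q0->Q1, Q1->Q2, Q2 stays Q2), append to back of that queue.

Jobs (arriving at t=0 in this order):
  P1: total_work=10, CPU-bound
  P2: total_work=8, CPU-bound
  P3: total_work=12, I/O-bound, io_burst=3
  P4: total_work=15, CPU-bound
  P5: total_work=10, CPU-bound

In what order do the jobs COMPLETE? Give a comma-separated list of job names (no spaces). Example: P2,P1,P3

Answer: P3,P1,P2,P4,P5

Derivation:
t=0-3: P1@Q0 runs 3, rem=7, quantum used, demote→Q1. Q0=[P2,P3,P4,P5] Q1=[P1] Q2=[]
t=3-6: P2@Q0 runs 3, rem=5, quantum used, demote→Q1. Q0=[P3,P4,P5] Q1=[P1,P2] Q2=[]
t=6-9: P3@Q0 runs 3, rem=9, I/O yield, promote→Q0. Q0=[P4,P5,P3] Q1=[P1,P2] Q2=[]
t=9-12: P4@Q0 runs 3, rem=12, quantum used, demote→Q1. Q0=[P5,P3] Q1=[P1,P2,P4] Q2=[]
t=12-15: P5@Q0 runs 3, rem=7, quantum used, demote→Q1. Q0=[P3] Q1=[P1,P2,P4,P5] Q2=[]
t=15-18: P3@Q0 runs 3, rem=6, I/O yield, promote→Q0. Q0=[P3] Q1=[P1,P2,P4,P5] Q2=[]
t=18-21: P3@Q0 runs 3, rem=3, I/O yield, promote→Q0. Q0=[P3] Q1=[P1,P2,P4,P5] Q2=[]
t=21-24: P3@Q0 runs 3, rem=0, completes. Q0=[] Q1=[P1,P2,P4,P5] Q2=[]
t=24-28: P1@Q1 runs 4, rem=3, quantum used, demote→Q2. Q0=[] Q1=[P2,P4,P5] Q2=[P1]
t=28-32: P2@Q1 runs 4, rem=1, quantum used, demote→Q2. Q0=[] Q1=[P4,P5] Q2=[P1,P2]
t=32-36: P4@Q1 runs 4, rem=8, quantum used, demote→Q2. Q0=[] Q1=[P5] Q2=[P1,P2,P4]
t=36-40: P5@Q1 runs 4, rem=3, quantum used, demote→Q2. Q0=[] Q1=[] Q2=[P1,P2,P4,P5]
t=40-43: P1@Q2 runs 3, rem=0, completes. Q0=[] Q1=[] Q2=[P2,P4,P5]
t=43-44: P2@Q2 runs 1, rem=0, completes. Q0=[] Q1=[] Q2=[P4,P5]
t=44-52: P4@Q2 runs 8, rem=0, completes. Q0=[] Q1=[] Q2=[P5]
t=52-55: P5@Q2 runs 3, rem=0, completes. Q0=[] Q1=[] Q2=[]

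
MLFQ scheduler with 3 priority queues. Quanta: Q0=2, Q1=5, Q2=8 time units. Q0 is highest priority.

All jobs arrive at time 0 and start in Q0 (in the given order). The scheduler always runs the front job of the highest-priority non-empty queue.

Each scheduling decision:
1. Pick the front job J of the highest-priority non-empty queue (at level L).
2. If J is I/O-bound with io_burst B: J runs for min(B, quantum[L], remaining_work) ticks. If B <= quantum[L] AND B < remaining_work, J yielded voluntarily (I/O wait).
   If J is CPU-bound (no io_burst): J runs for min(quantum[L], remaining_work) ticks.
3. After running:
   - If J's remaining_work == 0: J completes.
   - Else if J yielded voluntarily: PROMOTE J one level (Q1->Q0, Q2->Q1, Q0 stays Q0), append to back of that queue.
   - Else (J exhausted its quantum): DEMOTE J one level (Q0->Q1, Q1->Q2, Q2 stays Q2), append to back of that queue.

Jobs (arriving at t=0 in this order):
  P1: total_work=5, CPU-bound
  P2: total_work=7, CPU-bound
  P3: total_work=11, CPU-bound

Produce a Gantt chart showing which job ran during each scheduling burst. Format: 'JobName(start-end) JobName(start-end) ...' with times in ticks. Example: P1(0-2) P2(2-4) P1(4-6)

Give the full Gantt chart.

Answer: P1(0-2) P2(2-4) P3(4-6) P1(6-9) P2(9-14) P3(14-19) P3(19-23)

Derivation:
t=0-2: P1@Q0 runs 2, rem=3, quantum used, demote→Q1. Q0=[P2,P3] Q1=[P1] Q2=[]
t=2-4: P2@Q0 runs 2, rem=5, quantum used, demote→Q1. Q0=[P3] Q1=[P1,P2] Q2=[]
t=4-6: P3@Q0 runs 2, rem=9, quantum used, demote→Q1. Q0=[] Q1=[P1,P2,P3] Q2=[]
t=6-9: P1@Q1 runs 3, rem=0, completes. Q0=[] Q1=[P2,P3] Q2=[]
t=9-14: P2@Q1 runs 5, rem=0, completes. Q0=[] Q1=[P3] Q2=[]
t=14-19: P3@Q1 runs 5, rem=4, quantum used, demote→Q2. Q0=[] Q1=[] Q2=[P3]
t=19-23: P3@Q2 runs 4, rem=0, completes. Q0=[] Q1=[] Q2=[]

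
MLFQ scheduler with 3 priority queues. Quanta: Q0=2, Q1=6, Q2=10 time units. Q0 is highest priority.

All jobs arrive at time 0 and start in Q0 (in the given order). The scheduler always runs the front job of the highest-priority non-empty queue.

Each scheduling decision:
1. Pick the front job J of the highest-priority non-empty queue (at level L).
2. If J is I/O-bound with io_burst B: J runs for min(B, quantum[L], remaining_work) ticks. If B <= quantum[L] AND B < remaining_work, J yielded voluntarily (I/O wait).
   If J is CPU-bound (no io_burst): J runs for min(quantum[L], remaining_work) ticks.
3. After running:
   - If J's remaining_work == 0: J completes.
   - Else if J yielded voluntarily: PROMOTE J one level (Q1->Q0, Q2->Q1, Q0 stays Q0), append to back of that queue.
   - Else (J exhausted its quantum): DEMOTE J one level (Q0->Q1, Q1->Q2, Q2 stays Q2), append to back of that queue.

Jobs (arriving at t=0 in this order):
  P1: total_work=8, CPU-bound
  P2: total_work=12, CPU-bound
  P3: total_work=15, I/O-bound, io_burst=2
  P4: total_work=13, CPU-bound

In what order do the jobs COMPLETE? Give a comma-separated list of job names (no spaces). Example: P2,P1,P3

t=0-2: P1@Q0 runs 2, rem=6, quantum used, demote→Q1. Q0=[P2,P3,P4] Q1=[P1] Q2=[]
t=2-4: P2@Q0 runs 2, rem=10, quantum used, demote→Q1. Q0=[P3,P4] Q1=[P1,P2] Q2=[]
t=4-6: P3@Q0 runs 2, rem=13, I/O yield, promote→Q0. Q0=[P4,P3] Q1=[P1,P2] Q2=[]
t=6-8: P4@Q0 runs 2, rem=11, quantum used, demote→Q1. Q0=[P3] Q1=[P1,P2,P4] Q2=[]
t=8-10: P3@Q0 runs 2, rem=11, I/O yield, promote→Q0. Q0=[P3] Q1=[P1,P2,P4] Q2=[]
t=10-12: P3@Q0 runs 2, rem=9, I/O yield, promote→Q0. Q0=[P3] Q1=[P1,P2,P4] Q2=[]
t=12-14: P3@Q0 runs 2, rem=7, I/O yield, promote→Q0. Q0=[P3] Q1=[P1,P2,P4] Q2=[]
t=14-16: P3@Q0 runs 2, rem=5, I/O yield, promote→Q0. Q0=[P3] Q1=[P1,P2,P4] Q2=[]
t=16-18: P3@Q0 runs 2, rem=3, I/O yield, promote→Q0. Q0=[P3] Q1=[P1,P2,P4] Q2=[]
t=18-20: P3@Q0 runs 2, rem=1, I/O yield, promote→Q0. Q0=[P3] Q1=[P1,P2,P4] Q2=[]
t=20-21: P3@Q0 runs 1, rem=0, completes. Q0=[] Q1=[P1,P2,P4] Q2=[]
t=21-27: P1@Q1 runs 6, rem=0, completes. Q0=[] Q1=[P2,P4] Q2=[]
t=27-33: P2@Q1 runs 6, rem=4, quantum used, demote→Q2. Q0=[] Q1=[P4] Q2=[P2]
t=33-39: P4@Q1 runs 6, rem=5, quantum used, demote→Q2. Q0=[] Q1=[] Q2=[P2,P4]
t=39-43: P2@Q2 runs 4, rem=0, completes. Q0=[] Q1=[] Q2=[P4]
t=43-48: P4@Q2 runs 5, rem=0, completes. Q0=[] Q1=[] Q2=[]

Answer: P3,P1,P2,P4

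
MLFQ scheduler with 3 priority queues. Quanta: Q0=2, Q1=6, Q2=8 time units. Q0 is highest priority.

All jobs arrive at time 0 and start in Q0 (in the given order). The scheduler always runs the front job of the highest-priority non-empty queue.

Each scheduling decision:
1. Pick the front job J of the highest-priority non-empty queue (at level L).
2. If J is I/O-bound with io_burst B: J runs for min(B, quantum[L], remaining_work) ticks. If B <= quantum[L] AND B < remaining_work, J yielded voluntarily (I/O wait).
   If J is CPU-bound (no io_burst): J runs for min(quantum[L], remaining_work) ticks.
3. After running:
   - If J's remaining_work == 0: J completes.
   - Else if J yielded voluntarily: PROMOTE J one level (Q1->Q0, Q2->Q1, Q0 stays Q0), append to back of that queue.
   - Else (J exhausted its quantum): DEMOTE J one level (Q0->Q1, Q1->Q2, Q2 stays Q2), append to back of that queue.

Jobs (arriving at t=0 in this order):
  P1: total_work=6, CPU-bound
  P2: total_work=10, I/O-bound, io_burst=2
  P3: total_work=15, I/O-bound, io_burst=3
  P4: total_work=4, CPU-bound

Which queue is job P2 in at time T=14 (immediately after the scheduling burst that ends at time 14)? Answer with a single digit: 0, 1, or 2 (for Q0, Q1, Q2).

t=0-2: P1@Q0 runs 2, rem=4, quantum used, demote→Q1. Q0=[P2,P3,P4] Q1=[P1] Q2=[]
t=2-4: P2@Q0 runs 2, rem=8, I/O yield, promote→Q0. Q0=[P3,P4,P2] Q1=[P1] Q2=[]
t=4-6: P3@Q0 runs 2, rem=13, quantum used, demote→Q1. Q0=[P4,P2] Q1=[P1,P3] Q2=[]
t=6-8: P4@Q0 runs 2, rem=2, quantum used, demote→Q1. Q0=[P2] Q1=[P1,P3,P4] Q2=[]
t=8-10: P2@Q0 runs 2, rem=6, I/O yield, promote→Q0. Q0=[P2] Q1=[P1,P3,P4] Q2=[]
t=10-12: P2@Q0 runs 2, rem=4, I/O yield, promote→Q0. Q0=[P2] Q1=[P1,P3,P4] Q2=[]
t=12-14: P2@Q0 runs 2, rem=2, I/O yield, promote→Q0. Q0=[P2] Q1=[P1,P3,P4] Q2=[]
t=14-16: P2@Q0 runs 2, rem=0, completes. Q0=[] Q1=[P1,P3,P4] Q2=[]
t=16-20: P1@Q1 runs 4, rem=0, completes. Q0=[] Q1=[P3,P4] Q2=[]
t=20-23: P3@Q1 runs 3, rem=10, I/O yield, promote→Q0. Q0=[P3] Q1=[P4] Q2=[]
t=23-25: P3@Q0 runs 2, rem=8, quantum used, demote→Q1. Q0=[] Q1=[P4,P3] Q2=[]
t=25-27: P4@Q1 runs 2, rem=0, completes. Q0=[] Q1=[P3] Q2=[]
t=27-30: P3@Q1 runs 3, rem=5, I/O yield, promote→Q0. Q0=[P3] Q1=[] Q2=[]
t=30-32: P3@Q0 runs 2, rem=3, quantum used, demote→Q1. Q0=[] Q1=[P3] Q2=[]
t=32-35: P3@Q1 runs 3, rem=0, completes. Q0=[] Q1=[] Q2=[]

Answer: 0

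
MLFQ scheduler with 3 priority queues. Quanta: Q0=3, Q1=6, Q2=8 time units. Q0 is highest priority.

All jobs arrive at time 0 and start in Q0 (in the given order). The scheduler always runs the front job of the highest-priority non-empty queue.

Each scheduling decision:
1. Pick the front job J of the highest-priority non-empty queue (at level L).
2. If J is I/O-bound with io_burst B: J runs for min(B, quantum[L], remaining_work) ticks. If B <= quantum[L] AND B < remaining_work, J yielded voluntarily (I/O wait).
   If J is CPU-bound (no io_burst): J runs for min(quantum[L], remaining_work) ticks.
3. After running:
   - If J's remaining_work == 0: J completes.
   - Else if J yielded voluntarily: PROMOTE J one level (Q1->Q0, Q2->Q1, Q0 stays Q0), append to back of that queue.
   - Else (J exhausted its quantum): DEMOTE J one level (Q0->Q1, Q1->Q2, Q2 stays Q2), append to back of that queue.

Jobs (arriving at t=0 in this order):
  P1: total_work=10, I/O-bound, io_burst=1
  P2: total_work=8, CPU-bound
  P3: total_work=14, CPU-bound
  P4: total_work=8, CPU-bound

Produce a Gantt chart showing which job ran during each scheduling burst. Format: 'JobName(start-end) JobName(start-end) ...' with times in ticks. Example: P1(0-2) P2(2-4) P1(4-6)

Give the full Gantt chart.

t=0-1: P1@Q0 runs 1, rem=9, I/O yield, promote→Q0. Q0=[P2,P3,P4,P1] Q1=[] Q2=[]
t=1-4: P2@Q0 runs 3, rem=5, quantum used, demote→Q1. Q0=[P3,P4,P1] Q1=[P2] Q2=[]
t=4-7: P3@Q0 runs 3, rem=11, quantum used, demote→Q1. Q0=[P4,P1] Q1=[P2,P3] Q2=[]
t=7-10: P4@Q0 runs 3, rem=5, quantum used, demote→Q1. Q0=[P1] Q1=[P2,P3,P4] Q2=[]
t=10-11: P1@Q0 runs 1, rem=8, I/O yield, promote→Q0. Q0=[P1] Q1=[P2,P3,P4] Q2=[]
t=11-12: P1@Q0 runs 1, rem=7, I/O yield, promote→Q0. Q0=[P1] Q1=[P2,P3,P4] Q2=[]
t=12-13: P1@Q0 runs 1, rem=6, I/O yield, promote→Q0. Q0=[P1] Q1=[P2,P3,P4] Q2=[]
t=13-14: P1@Q0 runs 1, rem=5, I/O yield, promote→Q0. Q0=[P1] Q1=[P2,P3,P4] Q2=[]
t=14-15: P1@Q0 runs 1, rem=4, I/O yield, promote→Q0. Q0=[P1] Q1=[P2,P3,P4] Q2=[]
t=15-16: P1@Q0 runs 1, rem=3, I/O yield, promote→Q0. Q0=[P1] Q1=[P2,P3,P4] Q2=[]
t=16-17: P1@Q0 runs 1, rem=2, I/O yield, promote→Q0. Q0=[P1] Q1=[P2,P3,P4] Q2=[]
t=17-18: P1@Q0 runs 1, rem=1, I/O yield, promote→Q0. Q0=[P1] Q1=[P2,P3,P4] Q2=[]
t=18-19: P1@Q0 runs 1, rem=0, completes. Q0=[] Q1=[P2,P3,P4] Q2=[]
t=19-24: P2@Q1 runs 5, rem=0, completes. Q0=[] Q1=[P3,P4] Q2=[]
t=24-30: P3@Q1 runs 6, rem=5, quantum used, demote→Q2. Q0=[] Q1=[P4] Q2=[P3]
t=30-35: P4@Q1 runs 5, rem=0, completes. Q0=[] Q1=[] Q2=[P3]
t=35-40: P3@Q2 runs 5, rem=0, completes. Q0=[] Q1=[] Q2=[]

Answer: P1(0-1) P2(1-4) P3(4-7) P4(7-10) P1(10-11) P1(11-12) P1(12-13) P1(13-14) P1(14-15) P1(15-16) P1(16-17) P1(17-18) P1(18-19) P2(19-24) P3(24-30) P4(30-35) P3(35-40)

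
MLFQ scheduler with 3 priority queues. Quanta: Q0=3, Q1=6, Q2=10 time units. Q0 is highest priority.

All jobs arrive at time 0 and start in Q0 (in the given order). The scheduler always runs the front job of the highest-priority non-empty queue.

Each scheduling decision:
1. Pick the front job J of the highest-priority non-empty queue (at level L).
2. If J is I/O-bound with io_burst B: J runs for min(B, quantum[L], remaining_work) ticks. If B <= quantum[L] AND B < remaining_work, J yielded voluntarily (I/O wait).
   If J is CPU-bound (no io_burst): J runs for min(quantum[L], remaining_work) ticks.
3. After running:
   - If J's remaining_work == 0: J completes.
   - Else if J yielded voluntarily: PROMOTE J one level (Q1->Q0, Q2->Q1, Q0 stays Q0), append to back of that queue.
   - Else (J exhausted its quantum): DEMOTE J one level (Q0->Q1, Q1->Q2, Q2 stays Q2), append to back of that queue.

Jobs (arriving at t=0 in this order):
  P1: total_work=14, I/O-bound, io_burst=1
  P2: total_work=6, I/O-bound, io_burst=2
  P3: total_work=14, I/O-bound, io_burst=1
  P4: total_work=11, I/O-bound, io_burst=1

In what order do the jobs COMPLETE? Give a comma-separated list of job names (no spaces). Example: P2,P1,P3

t=0-1: P1@Q0 runs 1, rem=13, I/O yield, promote→Q0. Q0=[P2,P3,P4,P1] Q1=[] Q2=[]
t=1-3: P2@Q0 runs 2, rem=4, I/O yield, promote→Q0. Q0=[P3,P4,P1,P2] Q1=[] Q2=[]
t=3-4: P3@Q0 runs 1, rem=13, I/O yield, promote→Q0. Q0=[P4,P1,P2,P3] Q1=[] Q2=[]
t=4-5: P4@Q0 runs 1, rem=10, I/O yield, promote→Q0. Q0=[P1,P2,P3,P4] Q1=[] Q2=[]
t=5-6: P1@Q0 runs 1, rem=12, I/O yield, promote→Q0. Q0=[P2,P3,P4,P1] Q1=[] Q2=[]
t=6-8: P2@Q0 runs 2, rem=2, I/O yield, promote→Q0. Q0=[P3,P4,P1,P2] Q1=[] Q2=[]
t=8-9: P3@Q0 runs 1, rem=12, I/O yield, promote→Q0. Q0=[P4,P1,P2,P3] Q1=[] Q2=[]
t=9-10: P4@Q0 runs 1, rem=9, I/O yield, promote→Q0. Q0=[P1,P2,P3,P4] Q1=[] Q2=[]
t=10-11: P1@Q0 runs 1, rem=11, I/O yield, promote→Q0. Q0=[P2,P3,P4,P1] Q1=[] Q2=[]
t=11-13: P2@Q0 runs 2, rem=0, completes. Q0=[P3,P4,P1] Q1=[] Q2=[]
t=13-14: P3@Q0 runs 1, rem=11, I/O yield, promote→Q0. Q0=[P4,P1,P3] Q1=[] Q2=[]
t=14-15: P4@Q0 runs 1, rem=8, I/O yield, promote→Q0. Q0=[P1,P3,P4] Q1=[] Q2=[]
t=15-16: P1@Q0 runs 1, rem=10, I/O yield, promote→Q0. Q0=[P3,P4,P1] Q1=[] Q2=[]
t=16-17: P3@Q0 runs 1, rem=10, I/O yield, promote→Q0. Q0=[P4,P1,P3] Q1=[] Q2=[]
t=17-18: P4@Q0 runs 1, rem=7, I/O yield, promote→Q0. Q0=[P1,P3,P4] Q1=[] Q2=[]
t=18-19: P1@Q0 runs 1, rem=9, I/O yield, promote→Q0. Q0=[P3,P4,P1] Q1=[] Q2=[]
t=19-20: P3@Q0 runs 1, rem=9, I/O yield, promote→Q0. Q0=[P4,P1,P3] Q1=[] Q2=[]
t=20-21: P4@Q0 runs 1, rem=6, I/O yield, promote→Q0. Q0=[P1,P3,P4] Q1=[] Q2=[]
t=21-22: P1@Q0 runs 1, rem=8, I/O yield, promote→Q0. Q0=[P3,P4,P1] Q1=[] Q2=[]
t=22-23: P3@Q0 runs 1, rem=8, I/O yield, promote→Q0. Q0=[P4,P1,P3] Q1=[] Q2=[]
t=23-24: P4@Q0 runs 1, rem=5, I/O yield, promote→Q0. Q0=[P1,P3,P4] Q1=[] Q2=[]
t=24-25: P1@Q0 runs 1, rem=7, I/O yield, promote→Q0. Q0=[P3,P4,P1] Q1=[] Q2=[]
t=25-26: P3@Q0 runs 1, rem=7, I/O yield, promote→Q0. Q0=[P4,P1,P3] Q1=[] Q2=[]
t=26-27: P4@Q0 runs 1, rem=4, I/O yield, promote→Q0. Q0=[P1,P3,P4] Q1=[] Q2=[]
t=27-28: P1@Q0 runs 1, rem=6, I/O yield, promote→Q0. Q0=[P3,P4,P1] Q1=[] Q2=[]
t=28-29: P3@Q0 runs 1, rem=6, I/O yield, promote→Q0. Q0=[P4,P1,P3] Q1=[] Q2=[]
t=29-30: P4@Q0 runs 1, rem=3, I/O yield, promote→Q0. Q0=[P1,P3,P4] Q1=[] Q2=[]
t=30-31: P1@Q0 runs 1, rem=5, I/O yield, promote→Q0. Q0=[P3,P4,P1] Q1=[] Q2=[]
t=31-32: P3@Q0 runs 1, rem=5, I/O yield, promote→Q0. Q0=[P4,P1,P3] Q1=[] Q2=[]
t=32-33: P4@Q0 runs 1, rem=2, I/O yield, promote→Q0. Q0=[P1,P3,P4] Q1=[] Q2=[]
t=33-34: P1@Q0 runs 1, rem=4, I/O yield, promote→Q0. Q0=[P3,P4,P1] Q1=[] Q2=[]
t=34-35: P3@Q0 runs 1, rem=4, I/O yield, promote→Q0. Q0=[P4,P1,P3] Q1=[] Q2=[]
t=35-36: P4@Q0 runs 1, rem=1, I/O yield, promote→Q0. Q0=[P1,P3,P4] Q1=[] Q2=[]
t=36-37: P1@Q0 runs 1, rem=3, I/O yield, promote→Q0. Q0=[P3,P4,P1] Q1=[] Q2=[]
t=37-38: P3@Q0 runs 1, rem=3, I/O yield, promote→Q0. Q0=[P4,P1,P3] Q1=[] Q2=[]
t=38-39: P4@Q0 runs 1, rem=0, completes. Q0=[P1,P3] Q1=[] Q2=[]
t=39-40: P1@Q0 runs 1, rem=2, I/O yield, promote→Q0. Q0=[P3,P1] Q1=[] Q2=[]
t=40-41: P3@Q0 runs 1, rem=2, I/O yield, promote→Q0. Q0=[P1,P3] Q1=[] Q2=[]
t=41-42: P1@Q0 runs 1, rem=1, I/O yield, promote→Q0. Q0=[P3,P1] Q1=[] Q2=[]
t=42-43: P3@Q0 runs 1, rem=1, I/O yield, promote→Q0. Q0=[P1,P3] Q1=[] Q2=[]
t=43-44: P1@Q0 runs 1, rem=0, completes. Q0=[P3] Q1=[] Q2=[]
t=44-45: P3@Q0 runs 1, rem=0, completes. Q0=[] Q1=[] Q2=[]

Answer: P2,P4,P1,P3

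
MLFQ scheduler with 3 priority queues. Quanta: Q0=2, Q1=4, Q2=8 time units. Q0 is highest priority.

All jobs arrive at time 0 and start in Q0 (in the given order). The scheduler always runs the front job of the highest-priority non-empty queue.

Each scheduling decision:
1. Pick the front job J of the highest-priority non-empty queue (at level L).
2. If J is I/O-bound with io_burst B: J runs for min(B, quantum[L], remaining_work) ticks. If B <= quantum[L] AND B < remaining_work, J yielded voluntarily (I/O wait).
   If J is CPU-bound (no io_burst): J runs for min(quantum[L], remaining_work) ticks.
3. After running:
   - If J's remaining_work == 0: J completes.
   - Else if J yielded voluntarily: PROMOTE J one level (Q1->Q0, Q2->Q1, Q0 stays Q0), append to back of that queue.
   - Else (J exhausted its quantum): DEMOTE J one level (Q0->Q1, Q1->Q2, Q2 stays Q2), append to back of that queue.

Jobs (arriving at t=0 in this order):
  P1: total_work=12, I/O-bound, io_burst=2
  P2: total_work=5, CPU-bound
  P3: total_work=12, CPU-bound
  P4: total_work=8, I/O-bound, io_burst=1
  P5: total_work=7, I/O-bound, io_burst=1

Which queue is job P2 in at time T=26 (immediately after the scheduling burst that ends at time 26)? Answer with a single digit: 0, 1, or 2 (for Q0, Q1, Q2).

t=0-2: P1@Q0 runs 2, rem=10, I/O yield, promote→Q0. Q0=[P2,P3,P4,P5,P1] Q1=[] Q2=[]
t=2-4: P2@Q0 runs 2, rem=3, quantum used, demote→Q1. Q0=[P3,P4,P5,P1] Q1=[P2] Q2=[]
t=4-6: P3@Q0 runs 2, rem=10, quantum used, demote→Q1. Q0=[P4,P5,P1] Q1=[P2,P3] Q2=[]
t=6-7: P4@Q0 runs 1, rem=7, I/O yield, promote→Q0. Q0=[P5,P1,P4] Q1=[P2,P3] Q2=[]
t=7-8: P5@Q0 runs 1, rem=6, I/O yield, promote→Q0. Q0=[P1,P4,P5] Q1=[P2,P3] Q2=[]
t=8-10: P1@Q0 runs 2, rem=8, I/O yield, promote→Q0. Q0=[P4,P5,P1] Q1=[P2,P3] Q2=[]
t=10-11: P4@Q0 runs 1, rem=6, I/O yield, promote→Q0. Q0=[P5,P1,P4] Q1=[P2,P3] Q2=[]
t=11-12: P5@Q0 runs 1, rem=5, I/O yield, promote→Q0. Q0=[P1,P4,P5] Q1=[P2,P3] Q2=[]
t=12-14: P1@Q0 runs 2, rem=6, I/O yield, promote→Q0. Q0=[P4,P5,P1] Q1=[P2,P3] Q2=[]
t=14-15: P4@Q0 runs 1, rem=5, I/O yield, promote→Q0. Q0=[P5,P1,P4] Q1=[P2,P3] Q2=[]
t=15-16: P5@Q0 runs 1, rem=4, I/O yield, promote→Q0. Q0=[P1,P4,P5] Q1=[P2,P3] Q2=[]
t=16-18: P1@Q0 runs 2, rem=4, I/O yield, promote→Q0. Q0=[P4,P5,P1] Q1=[P2,P3] Q2=[]
t=18-19: P4@Q0 runs 1, rem=4, I/O yield, promote→Q0. Q0=[P5,P1,P4] Q1=[P2,P3] Q2=[]
t=19-20: P5@Q0 runs 1, rem=3, I/O yield, promote→Q0. Q0=[P1,P4,P5] Q1=[P2,P3] Q2=[]
t=20-22: P1@Q0 runs 2, rem=2, I/O yield, promote→Q0. Q0=[P4,P5,P1] Q1=[P2,P3] Q2=[]
t=22-23: P4@Q0 runs 1, rem=3, I/O yield, promote→Q0. Q0=[P5,P1,P4] Q1=[P2,P3] Q2=[]
t=23-24: P5@Q0 runs 1, rem=2, I/O yield, promote→Q0. Q0=[P1,P4,P5] Q1=[P2,P3] Q2=[]
t=24-26: P1@Q0 runs 2, rem=0, completes. Q0=[P4,P5] Q1=[P2,P3] Q2=[]
t=26-27: P4@Q0 runs 1, rem=2, I/O yield, promote→Q0. Q0=[P5,P4] Q1=[P2,P3] Q2=[]
t=27-28: P5@Q0 runs 1, rem=1, I/O yield, promote→Q0. Q0=[P4,P5] Q1=[P2,P3] Q2=[]
t=28-29: P4@Q0 runs 1, rem=1, I/O yield, promote→Q0. Q0=[P5,P4] Q1=[P2,P3] Q2=[]
t=29-30: P5@Q0 runs 1, rem=0, completes. Q0=[P4] Q1=[P2,P3] Q2=[]
t=30-31: P4@Q0 runs 1, rem=0, completes. Q0=[] Q1=[P2,P3] Q2=[]
t=31-34: P2@Q1 runs 3, rem=0, completes. Q0=[] Q1=[P3] Q2=[]
t=34-38: P3@Q1 runs 4, rem=6, quantum used, demote→Q2. Q0=[] Q1=[] Q2=[P3]
t=38-44: P3@Q2 runs 6, rem=0, completes. Q0=[] Q1=[] Q2=[]

Answer: 1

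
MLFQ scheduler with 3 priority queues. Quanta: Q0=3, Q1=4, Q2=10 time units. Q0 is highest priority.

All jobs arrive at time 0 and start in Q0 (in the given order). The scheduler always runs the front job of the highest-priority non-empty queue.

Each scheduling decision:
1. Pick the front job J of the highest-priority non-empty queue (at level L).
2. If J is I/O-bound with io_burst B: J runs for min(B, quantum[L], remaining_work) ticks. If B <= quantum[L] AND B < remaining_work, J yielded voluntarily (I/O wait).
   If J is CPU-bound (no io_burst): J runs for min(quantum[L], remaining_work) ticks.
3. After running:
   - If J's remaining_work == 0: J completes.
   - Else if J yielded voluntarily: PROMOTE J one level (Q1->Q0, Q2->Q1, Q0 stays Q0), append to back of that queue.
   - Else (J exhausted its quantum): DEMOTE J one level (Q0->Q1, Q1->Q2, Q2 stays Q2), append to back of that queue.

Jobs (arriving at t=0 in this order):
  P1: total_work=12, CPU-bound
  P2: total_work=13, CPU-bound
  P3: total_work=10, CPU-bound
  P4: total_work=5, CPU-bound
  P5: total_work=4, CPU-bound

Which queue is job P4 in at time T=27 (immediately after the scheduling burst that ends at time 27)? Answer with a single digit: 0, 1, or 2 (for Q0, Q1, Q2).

Answer: 1

Derivation:
t=0-3: P1@Q0 runs 3, rem=9, quantum used, demote→Q1. Q0=[P2,P3,P4,P5] Q1=[P1] Q2=[]
t=3-6: P2@Q0 runs 3, rem=10, quantum used, demote→Q1. Q0=[P3,P4,P5] Q1=[P1,P2] Q2=[]
t=6-9: P3@Q0 runs 3, rem=7, quantum used, demote→Q1. Q0=[P4,P5] Q1=[P1,P2,P3] Q2=[]
t=9-12: P4@Q0 runs 3, rem=2, quantum used, demote→Q1. Q0=[P5] Q1=[P1,P2,P3,P4] Q2=[]
t=12-15: P5@Q0 runs 3, rem=1, quantum used, demote→Q1. Q0=[] Q1=[P1,P2,P3,P4,P5] Q2=[]
t=15-19: P1@Q1 runs 4, rem=5, quantum used, demote→Q2. Q0=[] Q1=[P2,P3,P4,P5] Q2=[P1]
t=19-23: P2@Q1 runs 4, rem=6, quantum used, demote→Q2. Q0=[] Q1=[P3,P4,P5] Q2=[P1,P2]
t=23-27: P3@Q1 runs 4, rem=3, quantum used, demote→Q2. Q0=[] Q1=[P4,P5] Q2=[P1,P2,P3]
t=27-29: P4@Q1 runs 2, rem=0, completes. Q0=[] Q1=[P5] Q2=[P1,P2,P3]
t=29-30: P5@Q1 runs 1, rem=0, completes. Q0=[] Q1=[] Q2=[P1,P2,P3]
t=30-35: P1@Q2 runs 5, rem=0, completes. Q0=[] Q1=[] Q2=[P2,P3]
t=35-41: P2@Q2 runs 6, rem=0, completes. Q0=[] Q1=[] Q2=[P3]
t=41-44: P3@Q2 runs 3, rem=0, completes. Q0=[] Q1=[] Q2=[]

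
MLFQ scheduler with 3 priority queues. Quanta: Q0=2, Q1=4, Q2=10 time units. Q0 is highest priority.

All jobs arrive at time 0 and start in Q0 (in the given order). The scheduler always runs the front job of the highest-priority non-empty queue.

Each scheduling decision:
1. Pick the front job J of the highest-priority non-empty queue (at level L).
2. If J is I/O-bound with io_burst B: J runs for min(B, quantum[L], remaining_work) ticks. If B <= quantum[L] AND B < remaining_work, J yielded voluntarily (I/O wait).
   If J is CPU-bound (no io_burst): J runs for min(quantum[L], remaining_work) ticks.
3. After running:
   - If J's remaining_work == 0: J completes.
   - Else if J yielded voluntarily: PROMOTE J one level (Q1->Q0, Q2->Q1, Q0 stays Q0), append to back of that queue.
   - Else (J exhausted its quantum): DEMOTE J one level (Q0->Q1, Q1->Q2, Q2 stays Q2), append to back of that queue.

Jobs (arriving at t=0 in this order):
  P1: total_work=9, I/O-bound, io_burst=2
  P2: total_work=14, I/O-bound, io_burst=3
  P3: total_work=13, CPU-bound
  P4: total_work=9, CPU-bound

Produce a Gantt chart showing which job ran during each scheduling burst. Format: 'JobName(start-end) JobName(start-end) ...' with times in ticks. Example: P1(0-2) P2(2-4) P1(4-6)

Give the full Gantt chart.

Answer: P1(0-2) P2(2-4) P3(4-6) P4(6-8) P1(8-10) P1(10-12) P1(12-14) P1(14-15) P2(15-18) P2(18-20) P3(20-24) P4(24-28) P2(28-31) P2(31-33) P2(33-35) P3(35-42) P4(42-45)

Derivation:
t=0-2: P1@Q0 runs 2, rem=7, I/O yield, promote→Q0. Q0=[P2,P3,P4,P1] Q1=[] Q2=[]
t=2-4: P2@Q0 runs 2, rem=12, quantum used, demote→Q1. Q0=[P3,P4,P1] Q1=[P2] Q2=[]
t=4-6: P3@Q0 runs 2, rem=11, quantum used, demote→Q1. Q0=[P4,P1] Q1=[P2,P3] Q2=[]
t=6-8: P4@Q0 runs 2, rem=7, quantum used, demote→Q1. Q0=[P1] Q1=[P2,P3,P4] Q2=[]
t=8-10: P1@Q0 runs 2, rem=5, I/O yield, promote→Q0. Q0=[P1] Q1=[P2,P3,P4] Q2=[]
t=10-12: P1@Q0 runs 2, rem=3, I/O yield, promote→Q0. Q0=[P1] Q1=[P2,P3,P4] Q2=[]
t=12-14: P1@Q0 runs 2, rem=1, I/O yield, promote→Q0. Q0=[P1] Q1=[P2,P3,P4] Q2=[]
t=14-15: P1@Q0 runs 1, rem=0, completes. Q0=[] Q1=[P2,P3,P4] Q2=[]
t=15-18: P2@Q1 runs 3, rem=9, I/O yield, promote→Q0. Q0=[P2] Q1=[P3,P4] Q2=[]
t=18-20: P2@Q0 runs 2, rem=7, quantum used, demote→Q1. Q0=[] Q1=[P3,P4,P2] Q2=[]
t=20-24: P3@Q1 runs 4, rem=7, quantum used, demote→Q2. Q0=[] Q1=[P4,P2] Q2=[P3]
t=24-28: P4@Q1 runs 4, rem=3, quantum used, demote→Q2. Q0=[] Q1=[P2] Q2=[P3,P4]
t=28-31: P2@Q1 runs 3, rem=4, I/O yield, promote→Q0. Q0=[P2] Q1=[] Q2=[P3,P4]
t=31-33: P2@Q0 runs 2, rem=2, quantum used, demote→Q1. Q0=[] Q1=[P2] Q2=[P3,P4]
t=33-35: P2@Q1 runs 2, rem=0, completes. Q0=[] Q1=[] Q2=[P3,P4]
t=35-42: P3@Q2 runs 7, rem=0, completes. Q0=[] Q1=[] Q2=[P4]
t=42-45: P4@Q2 runs 3, rem=0, completes. Q0=[] Q1=[] Q2=[]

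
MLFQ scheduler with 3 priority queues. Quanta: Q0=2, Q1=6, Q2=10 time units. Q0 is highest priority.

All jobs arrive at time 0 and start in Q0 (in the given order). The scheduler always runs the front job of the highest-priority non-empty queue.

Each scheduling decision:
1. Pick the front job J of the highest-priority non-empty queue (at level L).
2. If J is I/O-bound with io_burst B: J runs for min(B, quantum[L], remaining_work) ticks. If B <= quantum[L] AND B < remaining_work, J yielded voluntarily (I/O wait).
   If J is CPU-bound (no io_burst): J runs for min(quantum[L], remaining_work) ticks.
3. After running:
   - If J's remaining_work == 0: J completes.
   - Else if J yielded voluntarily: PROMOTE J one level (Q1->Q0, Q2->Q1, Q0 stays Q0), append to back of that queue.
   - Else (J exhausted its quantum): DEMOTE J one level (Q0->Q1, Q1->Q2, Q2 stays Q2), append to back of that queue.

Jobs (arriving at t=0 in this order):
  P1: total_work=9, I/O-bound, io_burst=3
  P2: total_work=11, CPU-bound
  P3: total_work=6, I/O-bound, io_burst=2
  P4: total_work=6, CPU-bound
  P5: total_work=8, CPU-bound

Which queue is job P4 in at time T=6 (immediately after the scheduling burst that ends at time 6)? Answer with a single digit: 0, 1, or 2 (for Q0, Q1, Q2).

t=0-2: P1@Q0 runs 2, rem=7, quantum used, demote→Q1. Q0=[P2,P3,P4,P5] Q1=[P1] Q2=[]
t=2-4: P2@Q0 runs 2, rem=9, quantum used, demote→Q1. Q0=[P3,P4,P5] Q1=[P1,P2] Q2=[]
t=4-6: P3@Q0 runs 2, rem=4, I/O yield, promote→Q0. Q0=[P4,P5,P3] Q1=[P1,P2] Q2=[]
t=6-8: P4@Q0 runs 2, rem=4, quantum used, demote→Q1. Q0=[P5,P3] Q1=[P1,P2,P4] Q2=[]
t=8-10: P5@Q0 runs 2, rem=6, quantum used, demote→Q1. Q0=[P3] Q1=[P1,P2,P4,P5] Q2=[]
t=10-12: P3@Q0 runs 2, rem=2, I/O yield, promote→Q0. Q0=[P3] Q1=[P1,P2,P4,P5] Q2=[]
t=12-14: P3@Q0 runs 2, rem=0, completes. Q0=[] Q1=[P1,P2,P4,P5] Q2=[]
t=14-17: P1@Q1 runs 3, rem=4, I/O yield, promote→Q0. Q0=[P1] Q1=[P2,P4,P5] Q2=[]
t=17-19: P1@Q0 runs 2, rem=2, quantum used, demote→Q1. Q0=[] Q1=[P2,P4,P5,P1] Q2=[]
t=19-25: P2@Q1 runs 6, rem=3, quantum used, demote→Q2. Q0=[] Q1=[P4,P5,P1] Q2=[P2]
t=25-29: P4@Q1 runs 4, rem=0, completes. Q0=[] Q1=[P5,P1] Q2=[P2]
t=29-35: P5@Q1 runs 6, rem=0, completes. Q0=[] Q1=[P1] Q2=[P2]
t=35-37: P1@Q1 runs 2, rem=0, completes. Q0=[] Q1=[] Q2=[P2]
t=37-40: P2@Q2 runs 3, rem=0, completes. Q0=[] Q1=[] Q2=[]

Answer: 0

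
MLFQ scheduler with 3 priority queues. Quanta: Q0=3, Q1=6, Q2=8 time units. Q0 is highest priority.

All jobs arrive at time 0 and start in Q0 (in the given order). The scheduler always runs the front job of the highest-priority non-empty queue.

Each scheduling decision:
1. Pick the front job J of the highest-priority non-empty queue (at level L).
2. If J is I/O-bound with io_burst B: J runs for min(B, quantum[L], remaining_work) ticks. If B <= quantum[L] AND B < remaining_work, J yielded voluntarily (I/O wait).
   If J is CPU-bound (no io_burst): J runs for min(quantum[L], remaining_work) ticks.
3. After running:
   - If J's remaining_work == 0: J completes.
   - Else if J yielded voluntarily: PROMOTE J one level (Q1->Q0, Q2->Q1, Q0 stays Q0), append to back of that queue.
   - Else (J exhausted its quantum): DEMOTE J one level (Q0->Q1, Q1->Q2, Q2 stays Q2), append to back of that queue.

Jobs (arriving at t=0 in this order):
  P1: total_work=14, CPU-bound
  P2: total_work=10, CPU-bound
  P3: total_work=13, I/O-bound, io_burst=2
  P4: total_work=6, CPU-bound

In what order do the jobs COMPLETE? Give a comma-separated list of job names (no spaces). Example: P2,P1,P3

Answer: P3,P4,P1,P2

Derivation:
t=0-3: P1@Q0 runs 3, rem=11, quantum used, demote→Q1. Q0=[P2,P3,P4] Q1=[P1] Q2=[]
t=3-6: P2@Q0 runs 3, rem=7, quantum used, demote→Q1. Q0=[P3,P4] Q1=[P1,P2] Q2=[]
t=6-8: P3@Q0 runs 2, rem=11, I/O yield, promote→Q0. Q0=[P4,P3] Q1=[P1,P2] Q2=[]
t=8-11: P4@Q0 runs 3, rem=3, quantum used, demote→Q1. Q0=[P3] Q1=[P1,P2,P4] Q2=[]
t=11-13: P3@Q0 runs 2, rem=9, I/O yield, promote→Q0. Q0=[P3] Q1=[P1,P2,P4] Q2=[]
t=13-15: P3@Q0 runs 2, rem=7, I/O yield, promote→Q0. Q0=[P3] Q1=[P1,P2,P4] Q2=[]
t=15-17: P3@Q0 runs 2, rem=5, I/O yield, promote→Q0. Q0=[P3] Q1=[P1,P2,P4] Q2=[]
t=17-19: P3@Q0 runs 2, rem=3, I/O yield, promote→Q0. Q0=[P3] Q1=[P1,P2,P4] Q2=[]
t=19-21: P3@Q0 runs 2, rem=1, I/O yield, promote→Q0. Q0=[P3] Q1=[P1,P2,P4] Q2=[]
t=21-22: P3@Q0 runs 1, rem=0, completes. Q0=[] Q1=[P1,P2,P4] Q2=[]
t=22-28: P1@Q1 runs 6, rem=5, quantum used, demote→Q2. Q0=[] Q1=[P2,P4] Q2=[P1]
t=28-34: P2@Q1 runs 6, rem=1, quantum used, demote→Q2. Q0=[] Q1=[P4] Q2=[P1,P2]
t=34-37: P4@Q1 runs 3, rem=0, completes. Q0=[] Q1=[] Q2=[P1,P2]
t=37-42: P1@Q2 runs 5, rem=0, completes. Q0=[] Q1=[] Q2=[P2]
t=42-43: P2@Q2 runs 1, rem=0, completes. Q0=[] Q1=[] Q2=[]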